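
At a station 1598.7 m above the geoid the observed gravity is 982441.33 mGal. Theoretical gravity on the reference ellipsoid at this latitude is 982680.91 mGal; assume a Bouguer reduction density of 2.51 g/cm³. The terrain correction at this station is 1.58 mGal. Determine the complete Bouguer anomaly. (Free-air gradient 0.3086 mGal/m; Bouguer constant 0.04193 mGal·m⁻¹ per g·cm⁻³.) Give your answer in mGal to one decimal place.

87.1

Free-air correction = 0.3086 × 1598.7 = 493.36 mGal
Free-air anomaly = 982441.33 − 982680.91 + (493.36) = 253.78 mGal
Bouguer slab correction = 0.04193 × 2.51 × 1598.7 = 168.25 mGal
Simple Bouguer anomaly = 253.78 − (168.25) = 85.53 mGal
Complete Bouguer anomaly = 85.53 + 1.58 = 87.11 mGal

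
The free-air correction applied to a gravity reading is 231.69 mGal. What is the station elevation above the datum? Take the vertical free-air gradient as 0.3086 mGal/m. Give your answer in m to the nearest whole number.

h = 231.69 / 0.3086 = 750.78 m

751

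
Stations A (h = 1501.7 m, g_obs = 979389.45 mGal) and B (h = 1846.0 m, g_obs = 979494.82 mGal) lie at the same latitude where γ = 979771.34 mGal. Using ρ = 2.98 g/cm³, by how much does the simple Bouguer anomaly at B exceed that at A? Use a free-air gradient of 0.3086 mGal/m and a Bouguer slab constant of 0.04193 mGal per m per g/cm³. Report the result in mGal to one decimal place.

168.6

Δg_SB(A) = 979389.45 − 979771.34 + 0.3086×1501.7 − 0.04193×2.98×1501.7 = -106.10 mGal
Δg_SB(B) = 979494.82 − 979771.34 + 0.3086×1846.0 − 0.04193×2.98×1846.0 = 62.50 mGal
Difference = 62.50 − (-106.10) = 168.60 mGal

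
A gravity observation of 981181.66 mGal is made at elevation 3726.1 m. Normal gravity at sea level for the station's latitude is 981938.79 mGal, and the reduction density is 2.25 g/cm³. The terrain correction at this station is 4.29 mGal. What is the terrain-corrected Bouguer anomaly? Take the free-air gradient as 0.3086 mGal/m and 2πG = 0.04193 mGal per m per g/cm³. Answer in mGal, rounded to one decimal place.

45.5

Free-air correction = 0.3086 × 3726.1 = 1149.87 mGal
Free-air anomaly = 981181.66 − 981938.79 + (1149.87) = 392.74 mGal
Bouguer slab correction = 0.04193 × 2.25 × 3726.1 = 351.53 mGal
Simple Bouguer anomaly = 392.74 − (351.53) = 41.21 mGal
Complete Bouguer anomaly = 41.21 + 4.29 = 45.50 mGal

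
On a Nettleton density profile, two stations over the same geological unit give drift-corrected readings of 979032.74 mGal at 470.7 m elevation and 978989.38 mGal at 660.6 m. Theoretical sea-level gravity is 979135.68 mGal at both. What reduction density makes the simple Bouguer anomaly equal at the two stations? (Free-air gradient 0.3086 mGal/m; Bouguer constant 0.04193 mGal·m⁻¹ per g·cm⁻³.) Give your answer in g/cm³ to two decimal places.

Δg_obs = 978989.38 − 979032.74 = -43.36 mGal over Δh = 660.6 − 470.7 = 189.9 m
Equal Bouguer anomalies ⇒ Δg_obs + (0.3086 − 0.04193ρ)·Δh = 0
0.3086 − 0.04193ρ = −Δg_obs/Δh = 0.22833
ρ = (0.3086 − 0.22833) / 0.04193 = 1.91 g/cm³

1.91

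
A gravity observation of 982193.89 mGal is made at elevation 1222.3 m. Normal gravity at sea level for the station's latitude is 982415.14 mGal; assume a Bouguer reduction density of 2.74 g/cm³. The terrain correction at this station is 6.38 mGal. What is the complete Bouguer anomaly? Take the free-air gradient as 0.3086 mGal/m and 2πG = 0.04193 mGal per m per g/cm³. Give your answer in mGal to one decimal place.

Free-air correction = 0.3086 × 1222.3 = 377.20 mGal
Free-air anomaly = 982193.89 − 982415.14 + (377.20) = 155.95 mGal
Bouguer slab correction = 0.04193 × 2.74 × 1222.3 = 140.43 mGal
Simple Bouguer anomaly = 155.95 − (140.43) = 15.52 mGal
Complete Bouguer anomaly = 15.52 + 6.38 = 21.90 mGal

21.9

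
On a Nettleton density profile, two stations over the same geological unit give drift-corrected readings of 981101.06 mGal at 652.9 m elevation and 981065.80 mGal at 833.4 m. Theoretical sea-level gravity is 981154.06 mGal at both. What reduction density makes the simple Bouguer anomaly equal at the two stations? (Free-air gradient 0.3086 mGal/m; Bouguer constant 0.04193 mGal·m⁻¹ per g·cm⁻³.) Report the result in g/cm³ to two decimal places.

2.70

Δg_obs = 981065.80 − 981101.06 = -35.26 mGal over Δh = 833.4 − 652.9 = 180.5 m
Equal Bouguer anomalies ⇒ Δg_obs + (0.3086 − 0.04193ρ)·Δh = 0
0.3086 − 0.04193ρ = −Δg_obs/Δh = 0.19535
ρ = (0.3086 − 0.19535) / 0.04193 = 2.70 g/cm³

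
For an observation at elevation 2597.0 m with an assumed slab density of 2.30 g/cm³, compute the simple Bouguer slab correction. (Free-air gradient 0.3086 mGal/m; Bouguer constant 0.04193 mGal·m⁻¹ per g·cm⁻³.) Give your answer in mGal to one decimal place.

250.5

Bouguer slab correction = 0.04193 × 2.30 × 2597.0 = 250.5 mGal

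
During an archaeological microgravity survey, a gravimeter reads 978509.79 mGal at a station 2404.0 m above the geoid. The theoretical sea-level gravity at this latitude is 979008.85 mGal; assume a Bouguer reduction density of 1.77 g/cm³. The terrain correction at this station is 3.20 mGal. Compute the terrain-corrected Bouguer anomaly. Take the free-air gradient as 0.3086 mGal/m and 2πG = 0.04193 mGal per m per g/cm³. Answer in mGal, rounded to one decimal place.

67.6

Free-air correction = 0.3086 × 2404.0 = 741.87 mGal
Free-air anomaly = 978509.79 − 979008.85 + (741.87) = 242.81 mGal
Bouguer slab correction = 0.04193 × 1.77 × 2404.0 = 178.42 mGal
Simple Bouguer anomaly = 242.81 − (178.42) = 64.39 mGal
Complete Bouguer anomaly = 64.39 + 3.20 = 67.59 mGal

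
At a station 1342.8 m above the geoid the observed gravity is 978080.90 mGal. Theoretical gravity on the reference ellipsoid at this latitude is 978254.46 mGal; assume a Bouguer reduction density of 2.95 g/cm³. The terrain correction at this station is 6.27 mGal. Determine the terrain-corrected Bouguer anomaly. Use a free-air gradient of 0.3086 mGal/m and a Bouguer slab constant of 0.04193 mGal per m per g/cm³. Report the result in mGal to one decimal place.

Free-air correction = 0.3086 × 1342.8 = 414.39 mGal
Free-air anomaly = 978080.90 − 978254.46 + (414.39) = 240.83 mGal
Bouguer slab correction = 0.04193 × 2.95 × 1342.8 = 166.10 mGal
Simple Bouguer anomaly = 240.83 − (166.10) = 74.73 mGal
Complete Bouguer anomaly = 74.73 + 6.27 = 81.00 mGal

81.0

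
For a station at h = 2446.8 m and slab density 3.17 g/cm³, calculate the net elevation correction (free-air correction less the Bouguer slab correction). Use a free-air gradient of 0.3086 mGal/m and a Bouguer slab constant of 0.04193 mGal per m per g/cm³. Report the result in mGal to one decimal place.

429.9

Combined gradient = 0.3086 − 0.04193 × 3.17 = 0.1756819 mGal/m
Combined elevation correction = 0.1756819 × 2446.8 = 429.9 mGal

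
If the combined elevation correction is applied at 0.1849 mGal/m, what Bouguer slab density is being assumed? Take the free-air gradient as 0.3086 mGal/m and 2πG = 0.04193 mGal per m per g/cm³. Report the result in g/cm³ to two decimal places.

2.95

0.1849 = 0.3086 − 0.04193 × ρ
ρ = (0.3086 − 0.1849) / 0.04193 = 2.95 g/cm³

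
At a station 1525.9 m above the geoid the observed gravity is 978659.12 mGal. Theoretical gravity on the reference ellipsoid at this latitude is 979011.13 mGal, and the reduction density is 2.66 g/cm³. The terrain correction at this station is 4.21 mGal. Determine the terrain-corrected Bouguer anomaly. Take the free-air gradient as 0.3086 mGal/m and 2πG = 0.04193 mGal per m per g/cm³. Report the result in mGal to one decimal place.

-47.1

Free-air correction = 0.3086 × 1525.9 = 470.89 mGal
Free-air anomaly = 978659.12 − 979011.13 + (470.89) = 118.88 mGal
Bouguer slab correction = 0.04193 × 2.66 × 1525.9 = 170.19 mGal
Simple Bouguer anomaly = 118.88 − (170.19) = -51.31 mGal
Complete Bouguer anomaly = -51.31 + 4.21 = -47.10 mGal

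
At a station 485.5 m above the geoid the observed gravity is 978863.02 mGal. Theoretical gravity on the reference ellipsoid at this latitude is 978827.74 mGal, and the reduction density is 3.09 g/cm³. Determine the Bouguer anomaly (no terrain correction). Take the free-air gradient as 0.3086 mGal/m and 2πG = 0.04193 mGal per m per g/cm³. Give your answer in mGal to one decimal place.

122.2

Free-air correction = 0.3086 × 485.5 = 149.83 mGal
Free-air anomaly = 978863.02 − 978827.74 + (149.83) = 185.11 mGal
Bouguer slab correction = 0.04193 × 3.09 × 485.5 = 62.90 mGal
Simple Bouguer anomaly = 185.11 − (62.90) = 122.21 mGal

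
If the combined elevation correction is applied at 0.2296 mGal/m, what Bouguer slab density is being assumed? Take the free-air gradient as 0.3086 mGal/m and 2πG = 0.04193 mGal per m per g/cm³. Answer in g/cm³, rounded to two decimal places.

1.88

0.2296 = 0.3086 − 0.04193 × ρ
ρ = (0.3086 − 0.2296) / 0.04193 = 1.88 g/cm³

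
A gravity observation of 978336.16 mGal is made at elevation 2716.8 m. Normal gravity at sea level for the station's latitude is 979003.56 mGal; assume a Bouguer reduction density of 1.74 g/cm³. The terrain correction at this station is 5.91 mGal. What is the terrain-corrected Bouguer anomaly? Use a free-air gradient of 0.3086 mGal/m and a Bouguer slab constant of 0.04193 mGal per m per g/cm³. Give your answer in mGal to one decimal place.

Free-air correction = 0.3086 × 2716.8 = 838.40 mGal
Free-air anomaly = 978336.16 − 979003.56 + (838.40) = 171.00 mGal
Bouguer slab correction = 0.04193 × 1.74 × 2716.8 = 198.21 mGal
Simple Bouguer anomaly = 171.00 − (198.21) = -27.21 mGal
Complete Bouguer anomaly = -27.21 + 5.91 = -21.30 mGal

-21.3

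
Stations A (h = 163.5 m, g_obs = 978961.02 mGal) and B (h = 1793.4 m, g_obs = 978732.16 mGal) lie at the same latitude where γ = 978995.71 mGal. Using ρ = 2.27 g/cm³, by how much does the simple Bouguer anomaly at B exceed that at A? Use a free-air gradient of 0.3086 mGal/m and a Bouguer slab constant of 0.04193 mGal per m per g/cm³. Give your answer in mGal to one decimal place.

Δg_SB(A) = 978961.02 − 978995.71 + 0.3086×163.5 − 0.04193×2.27×163.5 = 0.20 mGal
Δg_SB(B) = 978732.16 − 978995.71 + 0.3086×1793.4 − 0.04193×2.27×1793.4 = 119.20 mGal
Difference = 119.20 − (0.20) = 119.00 mGal

119.0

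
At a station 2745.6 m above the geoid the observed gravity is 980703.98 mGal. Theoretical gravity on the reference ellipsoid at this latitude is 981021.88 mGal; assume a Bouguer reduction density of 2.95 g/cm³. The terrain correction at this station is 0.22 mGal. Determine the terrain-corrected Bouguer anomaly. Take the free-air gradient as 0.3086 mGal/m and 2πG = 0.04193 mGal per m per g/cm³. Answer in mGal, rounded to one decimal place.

Free-air correction = 0.3086 × 2745.6 = 847.29 mGal
Free-air anomaly = 980703.98 − 981021.88 + (847.29) = 529.39 mGal
Bouguer slab correction = 0.04193 × 2.95 × 2745.6 = 339.61 mGal
Simple Bouguer anomaly = 529.39 − (339.61) = 189.78 mGal
Complete Bouguer anomaly = 189.78 + 0.22 = 190.00 mGal

190.0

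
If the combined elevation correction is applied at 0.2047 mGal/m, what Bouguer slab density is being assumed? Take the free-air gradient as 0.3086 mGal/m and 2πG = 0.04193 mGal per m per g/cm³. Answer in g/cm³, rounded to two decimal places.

0.2047 = 0.3086 − 0.04193 × ρ
ρ = (0.3086 − 0.2047) / 0.04193 = 2.48 g/cm³

2.48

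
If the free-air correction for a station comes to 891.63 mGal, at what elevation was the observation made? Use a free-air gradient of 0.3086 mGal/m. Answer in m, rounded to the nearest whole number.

h = 891.63 / 0.3086 = 2889.27 m

2889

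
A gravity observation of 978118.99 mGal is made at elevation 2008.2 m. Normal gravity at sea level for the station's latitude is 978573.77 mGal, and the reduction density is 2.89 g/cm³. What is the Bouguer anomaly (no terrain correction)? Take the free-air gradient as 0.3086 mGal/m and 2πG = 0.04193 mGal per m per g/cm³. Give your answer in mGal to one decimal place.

-78.4

Free-air correction = 0.3086 × 2008.2 = 619.73 mGal
Free-air anomaly = 978118.99 − 978573.77 + (619.73) = 164.95 mGal
Bouguer slab correction = 0.04193 × 2.89 × 2008.2 = 243.35 mGal
Simple Bouguer anomaly = 164.95 − (243.35) = -78.40 mGal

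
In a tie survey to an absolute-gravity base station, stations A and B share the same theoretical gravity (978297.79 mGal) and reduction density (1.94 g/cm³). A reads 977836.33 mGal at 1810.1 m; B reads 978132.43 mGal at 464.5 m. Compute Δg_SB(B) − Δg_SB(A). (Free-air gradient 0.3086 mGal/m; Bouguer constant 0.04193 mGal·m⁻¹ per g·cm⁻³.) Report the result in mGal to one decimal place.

Δg_SB(A) = 977836.33 − 978297.79 + 0.3086×1810.1 − 0.04193×1.94×1810.1 = -50.10 mGal
Δg_SB(B) = 978132.43 − 978297.79 + 0.3086×464.5 − 0.04193×1.94×464.5 = -59.80 mGal
Difference = -59.80 − (-50.10) = -9.70 mGal

-9.7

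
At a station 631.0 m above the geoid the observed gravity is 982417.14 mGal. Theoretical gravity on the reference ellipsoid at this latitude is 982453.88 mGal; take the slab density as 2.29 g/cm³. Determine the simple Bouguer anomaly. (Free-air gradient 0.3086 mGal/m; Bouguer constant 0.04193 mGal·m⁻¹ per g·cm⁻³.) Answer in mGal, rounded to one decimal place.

97.4

Free-air correction = 0.3086 × 631.0 = 194.73 mGal
Free-air anomaly = 982417.14 − 982453.88 + (194.73) = 157.99 mGal
Bouguer slab correction = 0.04193 × 2.29 × 631.0 = 60.59 mGal
Simple Bouguer anomaly = 157.99 − (60.59) = 97.40 mGal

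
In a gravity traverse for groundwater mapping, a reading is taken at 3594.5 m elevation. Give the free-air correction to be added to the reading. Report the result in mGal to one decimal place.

1109.3

Free-air correction = 0.3086 × 3594.5 = 1109.3 mGal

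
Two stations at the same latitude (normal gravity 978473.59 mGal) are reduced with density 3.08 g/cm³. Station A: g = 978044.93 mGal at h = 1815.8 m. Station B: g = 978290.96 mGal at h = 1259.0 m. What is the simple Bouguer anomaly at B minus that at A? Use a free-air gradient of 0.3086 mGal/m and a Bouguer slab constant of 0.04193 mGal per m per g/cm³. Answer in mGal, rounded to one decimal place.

Δg_SB(A) = 978044.93 − 978473.59 + 0.3086×1815.8 − 0.04193×3.08×1815.8 = -102.80 mGal
Δg_SB(B) = 978290.96 − 978473.59 + 0.3086×1259.0 − 0.04193×3.08×1259.0 = 43.30 mGal
Difference = 43.30 − (-102.80) = 146.10 mGal

146.1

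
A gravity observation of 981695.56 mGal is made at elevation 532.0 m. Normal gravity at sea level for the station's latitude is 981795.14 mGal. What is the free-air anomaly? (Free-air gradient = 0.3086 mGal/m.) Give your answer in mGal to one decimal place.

Free-air correction = 0.3086 × 532.0 = 164.18 mGal
Free-air anomaly = 981695.56 − 981795.14 + (164.18) = 64.60 mGal

64.6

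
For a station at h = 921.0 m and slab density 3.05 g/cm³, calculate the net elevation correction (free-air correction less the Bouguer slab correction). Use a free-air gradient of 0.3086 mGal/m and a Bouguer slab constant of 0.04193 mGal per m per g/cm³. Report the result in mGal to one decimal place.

Combined gradient = 0.3086 − 0.04193 × 3.05 = 0.1807135 mGal/m
Combined elevation correction = 0.1807135 × 921.0 = 166.4 mGal

166.4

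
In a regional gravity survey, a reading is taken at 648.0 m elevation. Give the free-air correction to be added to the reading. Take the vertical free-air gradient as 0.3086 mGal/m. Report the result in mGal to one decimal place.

200.0

Free-air correction = 0.3086 × 648.0 = 200.0 mGal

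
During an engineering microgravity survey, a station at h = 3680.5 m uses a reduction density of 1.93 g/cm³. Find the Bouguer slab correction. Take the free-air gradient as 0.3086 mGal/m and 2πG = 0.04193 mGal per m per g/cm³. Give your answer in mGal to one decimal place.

Bouguer slab correction = 0.04193 × 1.93 × 3680.5 = 297.8 mGal

297.8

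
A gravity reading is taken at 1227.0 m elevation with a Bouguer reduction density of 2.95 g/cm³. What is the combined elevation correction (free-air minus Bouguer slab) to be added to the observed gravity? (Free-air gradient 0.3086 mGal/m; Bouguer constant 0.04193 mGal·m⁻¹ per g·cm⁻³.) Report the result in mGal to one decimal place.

226.9

Combined gradient = 0.3086 − 0.04193 × 2.95 = 0.1849065 mGal/m
Combined elevation correction = 0.1849065 × 1227.0 = 226.9 mGal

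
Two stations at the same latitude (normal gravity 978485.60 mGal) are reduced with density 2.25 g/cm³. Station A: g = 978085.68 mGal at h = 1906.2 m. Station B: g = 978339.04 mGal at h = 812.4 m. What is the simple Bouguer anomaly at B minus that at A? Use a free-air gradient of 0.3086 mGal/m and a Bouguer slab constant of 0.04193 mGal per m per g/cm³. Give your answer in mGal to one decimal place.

19.0

Δg_SB(A) = 978085.68 − 978485.60 + 0.3086×1906.2 − 0.04193×2.25×1906.2 = 8.50 mGal
Δg_SB(B) = 978339.04 − 978485.60 + 0.3086×812.4 − 0.04193×2.25×812.4 = 27.50 mGal
Difference = 27.50 − (8.50) = 19.00 mGal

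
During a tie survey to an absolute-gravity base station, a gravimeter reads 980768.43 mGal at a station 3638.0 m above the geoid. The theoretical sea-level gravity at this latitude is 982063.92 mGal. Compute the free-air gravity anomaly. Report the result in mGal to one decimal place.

Free-air correction = 0.3086 × 3638.0 = 1122.69 mGal
Free-air anomaly = 980768.43 − 982063.92 + (1122.69) = -172.80 mGal

-172.8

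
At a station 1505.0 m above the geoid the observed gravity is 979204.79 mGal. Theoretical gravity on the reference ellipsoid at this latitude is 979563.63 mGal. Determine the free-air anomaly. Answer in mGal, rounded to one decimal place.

105.6

Free-air correction = 0.3086 × 1505.0 = 464.44 mGal
Free-air anomaly = 979204.79 − 979563.63 + (464.44) = 105.60 mGal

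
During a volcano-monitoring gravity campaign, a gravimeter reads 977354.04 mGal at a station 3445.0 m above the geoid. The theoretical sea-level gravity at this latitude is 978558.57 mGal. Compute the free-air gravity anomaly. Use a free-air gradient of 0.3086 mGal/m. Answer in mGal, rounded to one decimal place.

Free-air correction = 0.3086 × 3445.0 = 1063.13 mGal
Free-air anomaly = 977354.04 − 978558.57 + (1063.13) = -141.40 mGal

-141.4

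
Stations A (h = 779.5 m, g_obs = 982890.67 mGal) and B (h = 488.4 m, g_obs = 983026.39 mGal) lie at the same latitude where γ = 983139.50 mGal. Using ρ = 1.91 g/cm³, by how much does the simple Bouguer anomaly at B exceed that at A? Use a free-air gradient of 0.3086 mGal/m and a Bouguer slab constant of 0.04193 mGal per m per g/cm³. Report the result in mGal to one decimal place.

Δg_SB(A) = 982890.67 − 983139.50 + 0.3086×779.5 − 0.04193×1.91×779.5 = -70.70 mGal
Δg_SB(B) = 983026.39 − 983139.50 + 0.3086×488.4 − 0.04193×1.91×488.4 = -1.50 mGal
Difference = -1.50 − (-70.70) = 69.20 mGal

69.2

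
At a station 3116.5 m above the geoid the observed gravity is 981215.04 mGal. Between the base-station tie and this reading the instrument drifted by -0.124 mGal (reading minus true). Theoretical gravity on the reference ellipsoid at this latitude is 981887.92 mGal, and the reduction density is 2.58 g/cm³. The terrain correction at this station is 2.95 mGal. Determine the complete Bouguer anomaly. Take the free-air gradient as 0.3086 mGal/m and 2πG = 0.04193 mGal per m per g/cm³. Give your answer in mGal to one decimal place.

Drift-corrected reading = 981215.04 − (-0.124) = 981215.164 mGal
Free-air correction = 0.3086 × 3116.5 = 961.75 mGal
Free-air anomaly = 981215.164 − 981887.92 + (961.75) = 288.994 mGal
Bouguer slab correction = 0.04193 × 2.58 × 3116.5 = 337.14 mGal
Simple Bouguer anomaly = 288.994 − (337.14) = -48.146 mGal
Complete Bouguer anomaly = -48.146 + 2.95 = -45.196 mGal

-45.2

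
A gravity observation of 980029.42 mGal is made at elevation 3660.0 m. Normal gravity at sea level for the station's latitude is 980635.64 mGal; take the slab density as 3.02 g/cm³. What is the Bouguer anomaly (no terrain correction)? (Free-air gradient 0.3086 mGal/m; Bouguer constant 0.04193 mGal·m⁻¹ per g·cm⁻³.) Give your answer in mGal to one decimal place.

Free-air correction = 0.3086 × 3660.0 = 1129.48 mGal
Free-air anomaly = 980029.42 − 980635.64 + (1129.48) = 523.26 mGal
Bouguer slab correction = 0.04193 × 3.02 × 3660.0 = 463.46 mGal
Simple Bouguer anomaly = 523.26 − (463.46) = 59.80 mGal

59.8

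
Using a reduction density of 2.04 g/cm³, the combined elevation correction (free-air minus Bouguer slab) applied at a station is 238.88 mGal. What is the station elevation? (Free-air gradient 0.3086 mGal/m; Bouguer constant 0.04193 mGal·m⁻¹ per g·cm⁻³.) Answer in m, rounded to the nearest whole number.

Combined gradient = 0.3086 − 0.04193 × 2.04 = 0.2230628 mGal/m
h = 238.88 / 0.2230628 = 1070.91 m

1071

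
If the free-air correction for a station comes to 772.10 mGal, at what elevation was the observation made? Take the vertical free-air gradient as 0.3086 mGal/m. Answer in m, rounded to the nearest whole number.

2502

h = 772.10 / 0.3086 = 2501.94 m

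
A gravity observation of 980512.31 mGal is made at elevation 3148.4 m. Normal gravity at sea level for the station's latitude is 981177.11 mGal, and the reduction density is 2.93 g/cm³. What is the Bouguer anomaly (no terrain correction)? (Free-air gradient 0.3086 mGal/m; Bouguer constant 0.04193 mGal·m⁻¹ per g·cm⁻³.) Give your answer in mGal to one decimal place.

Free-air correction = 0.3086 × 3148.4 = 971.60 mGal
Free-air anomaly = 980512.31 − 981177.11 + (971.60) = 306.80 mGal
Bouguer slab correction = 0.04193 × 2.93 × 3148.4 = 386.80 mGal
Simple Bouguer anomaly = 306.80 − (386.80) = -80.00 mGal

-80.0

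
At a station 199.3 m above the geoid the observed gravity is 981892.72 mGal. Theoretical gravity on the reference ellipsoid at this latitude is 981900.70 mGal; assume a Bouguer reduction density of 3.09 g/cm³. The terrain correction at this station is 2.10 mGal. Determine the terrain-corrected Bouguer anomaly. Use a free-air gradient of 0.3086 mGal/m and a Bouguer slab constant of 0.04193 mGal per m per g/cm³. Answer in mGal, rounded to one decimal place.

Free-air correction = 0.3086 × 199.3 = 61.50 mGal
Free-air anomaly = 981892.72 − 981900.70 + (61.50) = 53.52 mGal
Bouguer slab correction = 0.04193 × 3.09 × 199.3 = 25.82 mGal
Simple Bouguer anomaly = 53.52 − (25.82) = 27.70 mGal
Complete Bouguer anomaly = 27.70 + 2.10 = 29.80 mGal

29.8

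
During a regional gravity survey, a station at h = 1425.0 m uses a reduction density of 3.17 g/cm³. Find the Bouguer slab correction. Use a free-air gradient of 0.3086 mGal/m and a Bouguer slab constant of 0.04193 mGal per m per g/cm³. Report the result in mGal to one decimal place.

189.4

Bouguer slab correction = 0.04193 × 3.17 × 1425.0 = 189.4 mGal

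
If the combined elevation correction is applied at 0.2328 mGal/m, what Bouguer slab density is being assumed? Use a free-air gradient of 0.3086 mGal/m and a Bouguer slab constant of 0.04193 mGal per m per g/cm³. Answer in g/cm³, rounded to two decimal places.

0.2328 = 0.3086 − 0.04193 × ρ
ρ = (0.3086 − 0.2328) / 0.04193 = 1.81 g/cm³

1.81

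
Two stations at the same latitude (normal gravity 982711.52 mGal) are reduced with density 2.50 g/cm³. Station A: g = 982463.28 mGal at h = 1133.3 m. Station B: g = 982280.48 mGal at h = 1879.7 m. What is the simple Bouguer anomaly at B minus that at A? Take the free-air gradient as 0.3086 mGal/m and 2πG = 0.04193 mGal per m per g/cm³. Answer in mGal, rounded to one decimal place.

Δg_SB(A) = 982463.28 − 982711.52 + 0.3086×1133.3 − 0.04193×2.50×1133.3 = -17.30 mGal
Δg_SB(B) = 982280.48 − 982711.52 + 0.3086×1879.7 − 0.04193×2.50×1879.7 = -48.00 mGal
Difference = -48.00 − (-17.30) = -30.70 mGal

-30.7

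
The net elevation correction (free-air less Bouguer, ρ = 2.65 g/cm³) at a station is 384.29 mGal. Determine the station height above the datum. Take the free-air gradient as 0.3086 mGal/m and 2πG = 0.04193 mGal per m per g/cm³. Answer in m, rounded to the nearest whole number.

1946

Combined gradient = 0.3086 − 0.04193 × 2.65 = 0.1974855 mGal/m
h = 384.29 / 0.1974855 = 1945.92 m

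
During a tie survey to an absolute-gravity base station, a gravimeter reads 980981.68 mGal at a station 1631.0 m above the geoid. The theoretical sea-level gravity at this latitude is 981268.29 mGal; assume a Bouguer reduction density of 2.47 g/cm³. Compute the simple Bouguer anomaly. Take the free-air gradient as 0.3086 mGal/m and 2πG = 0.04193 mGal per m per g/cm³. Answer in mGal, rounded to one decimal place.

Free-air correction = 0.3086 × 1631.0 = 503.33 mGal
Free-air anomaly = 980981.68 − 981268.29 + (503.33) = 216.72 mGal
Bouguer slab correction = 0.04193 × 2.47 × 1631.0 = 168.92 mGal
Simple Bouguer anomaly = 216.72 − (168.92) = 47.80 mGal

47.8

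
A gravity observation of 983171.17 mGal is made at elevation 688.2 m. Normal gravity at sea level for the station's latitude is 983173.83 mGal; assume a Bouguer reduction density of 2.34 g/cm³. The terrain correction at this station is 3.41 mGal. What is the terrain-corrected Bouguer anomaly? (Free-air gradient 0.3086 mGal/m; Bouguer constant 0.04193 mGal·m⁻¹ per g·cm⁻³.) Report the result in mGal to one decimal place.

145.6

Free-air correction = 0.3086 × 688.2 = 212.38 mGal
Free-air anomaly = 983171.17 − 983173.83 + (212.38) = 209.72 mGal
Bouguer slab correction = 0.04193 × 2.34 × 688.2 = 67.52 mGal
Simple Bouguer anomaly = 209.72 − (67.52) = 142.20 mGal
Complete Bouguer anomaly = 142.20 + 3.41 = 145.61 mGal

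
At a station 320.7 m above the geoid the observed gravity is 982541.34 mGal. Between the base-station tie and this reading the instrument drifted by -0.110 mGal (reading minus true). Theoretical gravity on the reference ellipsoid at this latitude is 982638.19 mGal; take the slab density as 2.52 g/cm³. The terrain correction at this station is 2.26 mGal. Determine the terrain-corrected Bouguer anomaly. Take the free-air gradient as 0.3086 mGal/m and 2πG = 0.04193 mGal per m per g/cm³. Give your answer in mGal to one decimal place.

-29.4

Drift-corrected reading = 982541.34 − (-0.110) = 982541.450 mGal
Free-air correction = 0.3086 × 320.7 = 98.97 mGal
Free-air anomaly = 982541.450 − 982638.19 + (98.97) = 2.230 mGal
Bouguer slab correction = 0.04193 × 2.52 × 320.7 = 33.89 mGal
Simple Bouguer anomaly = 2.230 − (33.89) = -31.660 mGal
Complete Bouguer anomaly = -31.660 + 2.26 = -29.400 mGal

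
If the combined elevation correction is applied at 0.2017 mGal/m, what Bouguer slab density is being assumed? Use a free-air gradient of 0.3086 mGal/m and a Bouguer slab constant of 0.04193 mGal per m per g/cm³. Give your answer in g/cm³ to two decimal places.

2.55

0.2017 = 0.3086 − 0.04193 × ρ
ρ = (0.3086 − 0.2017) / 0.04193 = 2.55 g/cm³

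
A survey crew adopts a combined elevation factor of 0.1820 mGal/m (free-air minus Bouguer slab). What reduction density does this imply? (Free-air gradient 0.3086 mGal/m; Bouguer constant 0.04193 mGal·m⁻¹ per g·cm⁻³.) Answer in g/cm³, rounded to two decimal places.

0.1820 = 0.3086 − 0.04193 × ρ
ρ = (0.3086 − 0.1820) / 0.04193 = 3.02 g/cm³

3.02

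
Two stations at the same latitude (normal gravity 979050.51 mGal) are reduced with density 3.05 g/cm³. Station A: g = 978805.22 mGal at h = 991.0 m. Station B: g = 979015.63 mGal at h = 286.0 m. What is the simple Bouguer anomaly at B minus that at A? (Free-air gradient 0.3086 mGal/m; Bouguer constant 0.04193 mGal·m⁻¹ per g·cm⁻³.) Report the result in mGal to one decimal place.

83.0

Δg_SB(A) = 978805.22 − 979050.51 + 0.3086×991.0 − 0.04193×3.05×991.0 = -66.20 mGal
Δg_SB(B) = 979015.63 − 979050.51 + 0.3086×286.0 − 0.04193×3.05×286.0 = 16.80 mGal
Difference = 16.80 − (-66.20) = 83.00 mGal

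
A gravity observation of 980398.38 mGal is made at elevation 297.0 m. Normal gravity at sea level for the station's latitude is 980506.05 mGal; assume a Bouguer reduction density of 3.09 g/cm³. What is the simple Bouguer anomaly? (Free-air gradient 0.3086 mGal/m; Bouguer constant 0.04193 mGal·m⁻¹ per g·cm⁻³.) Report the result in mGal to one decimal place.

-54.5

Free-air correction = 0.3086 × 297.0 = 91.65 mGal
Free-air anomaly = 980398.38 − 980506.05 + (91.65) = -16.02 mGal
Bouguer slab correction = 0.04193 × 3.09 × 297.0 = 38.48 mGal
Simple Bouguer anomaly = -16.02 − (38.48) = -54.50 mGal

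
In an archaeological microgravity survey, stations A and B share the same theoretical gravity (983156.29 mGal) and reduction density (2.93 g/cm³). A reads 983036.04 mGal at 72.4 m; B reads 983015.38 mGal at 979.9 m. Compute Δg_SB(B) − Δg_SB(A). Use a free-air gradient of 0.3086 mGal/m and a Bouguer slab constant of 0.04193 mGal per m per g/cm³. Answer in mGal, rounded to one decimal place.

147.9

Δg_SB(A) = 983036.04 − 983156.29 + 0.3086×72.4 − 0.04193×2.93×72.4 = -106.80 mGal
Δg_SB(B) = 983015.38 − 983156.29 + 0.3086×979.9 − 0.04193×2.93×979.9 = 41.10 mGal
Difference = 41.10 − (-106.80) = 147.90 mGal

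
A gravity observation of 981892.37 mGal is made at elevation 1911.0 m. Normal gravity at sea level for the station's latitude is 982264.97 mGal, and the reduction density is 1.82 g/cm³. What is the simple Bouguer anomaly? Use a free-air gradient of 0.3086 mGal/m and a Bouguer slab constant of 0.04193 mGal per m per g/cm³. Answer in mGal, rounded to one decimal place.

Free-air correction = 0.3086 × 1911.0 = 589.73 mGal
Free-air anomaly = 981892.37 − 982264.97 + (589.73) = 217.13 mGal
Bouguer slab correction = 0.04193 × 1.82 × 1911.0 = 145.83 mGal
Simple Bouguer anomaly = 217.13 − (145.83) = 71.30 mGal

71.3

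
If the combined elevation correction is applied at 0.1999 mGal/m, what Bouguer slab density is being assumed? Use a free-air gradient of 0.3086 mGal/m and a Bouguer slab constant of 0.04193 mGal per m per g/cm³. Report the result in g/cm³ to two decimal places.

0.1999 = 0.3086 − 0.04193 × ρ
ρ = (0.3086 − 0.1999) / 0.04193 = 2.59 g/cm³

2.59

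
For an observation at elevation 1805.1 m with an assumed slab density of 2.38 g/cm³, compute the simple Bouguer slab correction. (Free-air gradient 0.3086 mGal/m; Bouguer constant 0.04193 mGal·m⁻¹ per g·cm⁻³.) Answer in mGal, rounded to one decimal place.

180.1

Bouguer slab correction = 0.04193 × 2.38 × 1805.1 = 180.1 mGal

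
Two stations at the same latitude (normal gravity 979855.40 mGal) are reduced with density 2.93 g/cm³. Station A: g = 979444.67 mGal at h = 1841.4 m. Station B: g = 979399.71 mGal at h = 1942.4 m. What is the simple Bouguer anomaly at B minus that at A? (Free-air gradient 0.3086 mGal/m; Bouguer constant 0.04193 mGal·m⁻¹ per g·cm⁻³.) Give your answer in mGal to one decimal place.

-26.2

Δg_SB(A) = 979444.67 − 979855.40 + 0.3086×1841.4 − 0.04193×2.93×1841.4 = -68.70 mGal
Δg_SB(B) = 979399.71 − 979855.40 + 0.3086×1942.4 − 0.04193×2.93×1942.4 = -94.90 mGal
Difference = -94.90 − (-68.70) = -26.20 mGal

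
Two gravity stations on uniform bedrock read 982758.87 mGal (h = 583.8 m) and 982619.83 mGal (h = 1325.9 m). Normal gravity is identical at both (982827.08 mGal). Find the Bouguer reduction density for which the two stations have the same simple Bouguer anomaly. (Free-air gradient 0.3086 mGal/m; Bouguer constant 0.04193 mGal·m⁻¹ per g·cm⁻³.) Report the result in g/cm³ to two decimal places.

2.89

Δg_obs = 982619.83 − 982758.87 = -139.04 mGal over Δh = 1325.9 − 583.8 = 742.1 m
Equal Bouguer anomalies ⇒ Δg_obs + (0.3086 − 0.04193ρ)·Δh = 0
0.3086 − 0.04193ρ = −Δg_obs/Δh = 0.18736
ρ = (0.3086 − 0.18736) / 0.04193 = 2.89 g/cm³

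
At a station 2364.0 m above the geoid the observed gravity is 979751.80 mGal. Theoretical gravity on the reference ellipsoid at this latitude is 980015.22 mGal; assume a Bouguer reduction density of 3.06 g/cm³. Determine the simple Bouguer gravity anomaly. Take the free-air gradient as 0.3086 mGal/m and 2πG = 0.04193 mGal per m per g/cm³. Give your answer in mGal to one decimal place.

Free-air correction = 0.3086 × 2364.0 = 729.53 mGal
Free-air anomaly = 979751.80 − 980015.22 + (729.53) = 466.11 mGal
Bouguer slab correction = 0.04193 × 3.06 × 2364.0 = 303.31 mGal
Simple Bouguer anomaly = 466.11 − (303.31) = 162.80 mGal

162.8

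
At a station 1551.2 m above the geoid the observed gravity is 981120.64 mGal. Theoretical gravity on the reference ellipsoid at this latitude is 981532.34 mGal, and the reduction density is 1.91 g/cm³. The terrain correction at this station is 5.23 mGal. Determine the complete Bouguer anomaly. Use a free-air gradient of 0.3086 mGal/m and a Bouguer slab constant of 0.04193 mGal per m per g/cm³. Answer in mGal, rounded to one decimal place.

-52.0

Free-air correction = 0.3086 × 1551.2 = 478.70 mGal
Free-air anomaly = 981120.64 − 981532.34 + (478.70) = 67.00 mGal
Bouguer slab correction = 0.04193 × 1.91 × 1551.2 = 124.23 mGal
Simple Bouguer anomaly = 67.00 − (124.23) = -57.23 mGal
Complete Bouguer anomaly = -57.23 + 5.23 = -52.00 mGal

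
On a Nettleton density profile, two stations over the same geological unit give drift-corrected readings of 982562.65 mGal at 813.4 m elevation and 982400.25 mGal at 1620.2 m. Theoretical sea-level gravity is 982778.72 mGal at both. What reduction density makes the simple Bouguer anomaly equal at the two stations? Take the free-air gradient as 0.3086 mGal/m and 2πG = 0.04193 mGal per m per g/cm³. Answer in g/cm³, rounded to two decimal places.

2.56

Δg_obs = 982400.25 − 982562.65 = -162.40 mGal over Δh = 1620.2 − 813.4 = 806.8 m
Equal Bouguer anomalies ⇒ Δg_obs + (0.3086 − 0.04193ρ)·Δh = 0
0.3086 − 0.04193ρ = −Δg_obs/Δh = 0.20129
ρ = (0.3086 − 0.20129) / 0.04193 = 2.56 g/cm³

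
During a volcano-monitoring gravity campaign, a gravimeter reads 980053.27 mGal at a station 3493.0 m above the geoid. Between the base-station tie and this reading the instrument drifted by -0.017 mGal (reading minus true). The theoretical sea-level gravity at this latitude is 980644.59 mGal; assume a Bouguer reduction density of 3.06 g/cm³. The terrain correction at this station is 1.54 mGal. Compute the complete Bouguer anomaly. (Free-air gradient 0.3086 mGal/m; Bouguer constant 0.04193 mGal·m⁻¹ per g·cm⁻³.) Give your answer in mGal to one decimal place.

Drift-corrected reading = 980053.27 − (-0.017) = 980053.287 mGal
Free-air correction = 0.3086 × 3493.0 = 1077.94 mGal
Free-air anomaly = 980053.287 − 980644.59 + (1077.94) = 486.637 mGal
Bouguer slab correction = 0.04193 × 3.06 × 3493.0 = 448.17 mGal
Simple Bouguer anomaly = 486.637 − (448.17) = 38.467 mGal
Complete Bouguer anomaly = 38.467 + 1.54 = 40.007 mGal

40.0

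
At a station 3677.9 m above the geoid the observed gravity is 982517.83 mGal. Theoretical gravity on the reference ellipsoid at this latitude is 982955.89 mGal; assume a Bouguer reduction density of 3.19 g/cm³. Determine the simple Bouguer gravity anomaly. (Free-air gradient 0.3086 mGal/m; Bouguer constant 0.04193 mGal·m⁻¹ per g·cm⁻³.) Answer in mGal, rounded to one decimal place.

Free-air correction = 0.3086 × 3677.9 = 1135.00 mGal
Free-air anomaly = 982517.83 − 982955.89 + (1135.00) = 696.94 mGal
Bouguer slab correction = 0.04193 × 3.19 × 3677.9 = 491.94 mGal
Simple Bouguer anomaly = 696.94 − (491.94) = 205.00 mGal

205.0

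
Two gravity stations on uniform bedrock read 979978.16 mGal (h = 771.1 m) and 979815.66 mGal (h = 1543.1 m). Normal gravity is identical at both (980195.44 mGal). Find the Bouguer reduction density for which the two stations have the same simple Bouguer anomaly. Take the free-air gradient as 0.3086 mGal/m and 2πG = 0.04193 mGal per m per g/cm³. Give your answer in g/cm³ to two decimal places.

2.34

Δg_obs = 979815.66 − 979978.16 = -162.50 mGal over Δh = 1543.1 − 771.1 = 772.0 m
Equal Bouguer anomalies ⇒ Δg_obs + (0.3086 − 0.04193ρ)·Δh = 0
0.3086 − 0.04193ρ = −Δg_obs/Δh = 0.21049
ρ = (0.3086 − 0.21049) / 0.04193 = 2.34 g/cm³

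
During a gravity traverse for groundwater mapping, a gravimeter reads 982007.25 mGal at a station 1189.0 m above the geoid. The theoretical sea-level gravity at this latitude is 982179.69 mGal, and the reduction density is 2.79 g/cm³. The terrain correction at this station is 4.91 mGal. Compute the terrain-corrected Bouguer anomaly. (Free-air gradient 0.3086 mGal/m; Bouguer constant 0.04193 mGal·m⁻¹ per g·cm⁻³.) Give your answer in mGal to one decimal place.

60.3

Free-air correction = 0.3086 × 1189.0 = 366.93 mGal
Free-air anomaly = 982007.25 − 982179.69 + (366.93) = 194.49 mGal
Bouguer slab correction = 0.04193 × 2.79 × 1189.0 = 139.09 mGal
Simple Bouguer anomaly = 194.49 − (139.09) = 55.40 mGal
Complete Bouguer anomaly = 55.40 + 4.91 = 60.31 mGal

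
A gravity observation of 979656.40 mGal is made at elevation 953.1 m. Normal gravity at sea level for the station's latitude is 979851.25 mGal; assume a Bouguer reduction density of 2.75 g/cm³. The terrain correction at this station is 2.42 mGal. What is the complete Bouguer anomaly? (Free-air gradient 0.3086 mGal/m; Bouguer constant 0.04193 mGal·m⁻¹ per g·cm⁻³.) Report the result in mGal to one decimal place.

-8.2

Free-air correction = 0.3086 × 953.1 = 294.13 mGal
Free-air anomaly = 979656.40 − 979851.25 + (294.13) = 99.28 mGal
Bouguer slab correction = 0.04193 × 2.75 × 953.1 = 109.90 mGal
Simple Bouguer anomaly = 99.28 − (109.90) = -10.62 mGal
Complete Bouguer anomaly = -10.62 + 2.42 = -8.20 mGal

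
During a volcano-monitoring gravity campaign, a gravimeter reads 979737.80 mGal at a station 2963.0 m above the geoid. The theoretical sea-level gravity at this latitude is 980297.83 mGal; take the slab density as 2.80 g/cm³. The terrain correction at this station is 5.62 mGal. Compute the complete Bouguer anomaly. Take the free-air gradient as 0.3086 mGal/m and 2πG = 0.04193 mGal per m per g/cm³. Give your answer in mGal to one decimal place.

12.1

Free-air correction = 0.3086 × 2963.0 = 914.38 mGal
Free-air anomaly = 979737.80 − 980297.83 + (914.38) = 354.35 mGal
Bouguer slab correction = 0.04193 × 2.80 × 2963.0 = 347.87 mGal
Simple Bouguer anomaly = 354.35 − (347.87) = 6.48 mGal
Complete Bouguer anomaly = 6.48 + 5.62 = 12.10 mGal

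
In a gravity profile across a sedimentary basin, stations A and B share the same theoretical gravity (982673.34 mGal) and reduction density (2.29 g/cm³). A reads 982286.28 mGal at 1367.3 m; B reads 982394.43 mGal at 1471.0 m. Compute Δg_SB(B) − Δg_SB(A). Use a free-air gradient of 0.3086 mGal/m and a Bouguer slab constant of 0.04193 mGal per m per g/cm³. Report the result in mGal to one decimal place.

Δg_SB(A) = 982286.28 − 982673.34 + 0.3086×1367.3 − 0.04193×2.29×1367.3 = -96.40 mGal
Δg_SB(B) = 982394.43 − 982673.34 + 0.3086×1471.0 − 0.04193×2.29×1471.0 = 33.80 mGal
Difference = 33.80 − (-96.40) = 130.20 mGal

130.2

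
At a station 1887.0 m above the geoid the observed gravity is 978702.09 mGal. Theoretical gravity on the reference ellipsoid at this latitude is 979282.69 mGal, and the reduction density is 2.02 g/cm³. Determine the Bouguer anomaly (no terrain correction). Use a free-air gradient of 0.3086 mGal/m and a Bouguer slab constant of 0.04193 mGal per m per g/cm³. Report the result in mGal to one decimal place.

-158.1

Free-air correction = 0.3086 × 1887.0 = 582.33 mGal
Free-air anomaly = 978702.09 − 979282.69 + (582.33) = 1.73 mGal
Bouguer slab correction = 0.04193 × 2.02 × 1887.0 = 159.83 mGal
Simple Bouguer anomaly = 1.73 − (159.83) = -158.10 mGal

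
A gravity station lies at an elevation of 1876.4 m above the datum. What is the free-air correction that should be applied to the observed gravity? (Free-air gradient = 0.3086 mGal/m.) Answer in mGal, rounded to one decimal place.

579.1

Free-air correction = 0.3086 × 1876.4 = 579.1 mGal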